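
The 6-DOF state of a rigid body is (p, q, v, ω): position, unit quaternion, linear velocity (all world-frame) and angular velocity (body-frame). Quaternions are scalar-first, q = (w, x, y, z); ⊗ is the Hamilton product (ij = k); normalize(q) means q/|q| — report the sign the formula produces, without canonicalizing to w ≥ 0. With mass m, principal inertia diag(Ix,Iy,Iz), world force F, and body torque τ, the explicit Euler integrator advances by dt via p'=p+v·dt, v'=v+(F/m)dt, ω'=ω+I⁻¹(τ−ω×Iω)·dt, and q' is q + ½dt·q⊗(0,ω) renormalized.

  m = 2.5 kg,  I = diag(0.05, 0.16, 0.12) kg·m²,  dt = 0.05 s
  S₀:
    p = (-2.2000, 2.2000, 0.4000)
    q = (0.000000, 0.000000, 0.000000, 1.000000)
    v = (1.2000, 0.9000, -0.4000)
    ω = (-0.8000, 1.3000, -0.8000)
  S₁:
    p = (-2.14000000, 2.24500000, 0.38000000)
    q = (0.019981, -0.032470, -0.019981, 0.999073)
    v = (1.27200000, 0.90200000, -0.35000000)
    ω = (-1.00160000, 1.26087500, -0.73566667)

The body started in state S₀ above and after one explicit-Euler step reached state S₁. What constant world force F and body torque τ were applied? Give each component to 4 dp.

F = (3.6000, 0.1000, 2.5000)
τ = (-0.1600, -0.1700, 0.0400)

v₁ − v₀ = (0.07200000, 0.00200000, 0.05000000)
F = m·Δv/dt = (3.6000, 0.1000, 2.5000)
Δω = ω₁−ω₀ = (-0.20160000, -0.03912500, 0.06433333)
τ = I·(Δω/dt) + ω₀×(Iω₀) = (-0.1600, -0.1700, 0.0400)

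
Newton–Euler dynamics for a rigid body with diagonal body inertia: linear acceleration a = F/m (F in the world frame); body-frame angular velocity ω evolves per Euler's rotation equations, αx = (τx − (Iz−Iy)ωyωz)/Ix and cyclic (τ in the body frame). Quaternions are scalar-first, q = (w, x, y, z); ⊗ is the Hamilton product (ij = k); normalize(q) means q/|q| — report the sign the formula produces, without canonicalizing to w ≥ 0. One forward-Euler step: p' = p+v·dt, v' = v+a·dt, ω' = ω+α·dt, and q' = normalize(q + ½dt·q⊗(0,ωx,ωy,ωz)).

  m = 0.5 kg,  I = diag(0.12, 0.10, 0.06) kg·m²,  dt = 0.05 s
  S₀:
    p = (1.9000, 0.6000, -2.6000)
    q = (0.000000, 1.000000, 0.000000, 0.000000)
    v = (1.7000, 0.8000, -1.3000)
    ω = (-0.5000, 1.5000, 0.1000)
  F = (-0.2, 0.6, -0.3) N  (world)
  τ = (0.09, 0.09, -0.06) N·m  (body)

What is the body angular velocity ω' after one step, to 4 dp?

ω' = (-0.4600, 1.5465, 0.0375)

angular accel α = (0.8000, 0.9300, -1.2500)
new body rate ω' = (-0.4600, 1.5465, 0.0375)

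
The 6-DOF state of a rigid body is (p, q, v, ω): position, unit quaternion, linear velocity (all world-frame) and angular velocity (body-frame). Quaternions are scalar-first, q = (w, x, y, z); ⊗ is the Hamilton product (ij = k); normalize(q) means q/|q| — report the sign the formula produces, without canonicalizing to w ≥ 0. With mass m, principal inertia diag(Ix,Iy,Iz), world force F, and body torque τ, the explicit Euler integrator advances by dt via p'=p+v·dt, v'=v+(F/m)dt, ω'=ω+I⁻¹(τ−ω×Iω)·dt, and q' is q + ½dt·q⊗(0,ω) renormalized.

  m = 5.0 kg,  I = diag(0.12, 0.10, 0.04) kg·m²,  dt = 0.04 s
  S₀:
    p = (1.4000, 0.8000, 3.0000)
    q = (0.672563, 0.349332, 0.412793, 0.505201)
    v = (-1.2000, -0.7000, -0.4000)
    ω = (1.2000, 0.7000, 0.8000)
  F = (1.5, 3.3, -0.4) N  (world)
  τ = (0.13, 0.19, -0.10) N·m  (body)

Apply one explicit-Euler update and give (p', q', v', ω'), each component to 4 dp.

p' = (1.3520, 0.7720, 2.9840)
q' = (0.6500, 0.3648, 0.4285, 0.5107)
v' = (-1.1880, -0.6736, -0.4032)
ω' = (1.2545, 0.7453, 0.7168)

linear accel F/m = (0.3000, 0.6600, -0.0800)
p' = p + v·dt = (1.3520, 0.7720, 2.9840)
new velocity v' = (-1.1880, -0.6736, -0.4032)
gyro term ω×Iω = (-0.0336, 0.0768, -0.0168)
α = I⁻¹(τ − ω×Iω) = (1.3633, 1.1320, -2.0800)
ω' = ω + α·dt = (1.2545, 0.7453, 0.7168)
Hamilton product q⊗(0,ω) = (-1.1123143, 0.7836693, 0.7975697, 0.2872312)
q + ½dt·q⊗(0,ω), renormalized = (0.6500, 0.3648, 0.4285, 0.5107)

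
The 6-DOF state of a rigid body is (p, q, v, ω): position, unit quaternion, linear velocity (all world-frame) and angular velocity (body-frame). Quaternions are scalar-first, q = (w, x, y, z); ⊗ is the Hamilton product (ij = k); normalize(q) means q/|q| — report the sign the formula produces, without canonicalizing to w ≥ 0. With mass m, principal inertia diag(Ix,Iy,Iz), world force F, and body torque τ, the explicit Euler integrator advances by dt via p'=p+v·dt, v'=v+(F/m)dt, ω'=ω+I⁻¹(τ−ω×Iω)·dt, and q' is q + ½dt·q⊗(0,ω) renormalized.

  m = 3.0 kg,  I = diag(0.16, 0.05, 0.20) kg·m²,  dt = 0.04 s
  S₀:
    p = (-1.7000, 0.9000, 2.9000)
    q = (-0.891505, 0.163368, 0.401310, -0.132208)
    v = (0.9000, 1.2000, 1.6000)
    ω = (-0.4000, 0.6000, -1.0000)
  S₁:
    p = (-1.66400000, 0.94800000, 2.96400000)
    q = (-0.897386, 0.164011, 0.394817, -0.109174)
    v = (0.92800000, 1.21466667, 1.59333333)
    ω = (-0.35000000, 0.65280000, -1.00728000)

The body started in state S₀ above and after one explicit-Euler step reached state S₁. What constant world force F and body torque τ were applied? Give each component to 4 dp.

F = (2.1000, 1.1000, -0.5000)
τ = (0.1100, 0.0500, -0.0100)

velocity change Δv = (0.02800000, 0.01466667, -0.00666667)
F = m·Δv/dt = (2.1000, 1.1000, -0.5000)
ω₁ − ω₀ = (0.05000000, 0.05280000, -0.00728000)
gyro term ω₀×Iω₀ = (-0.0900, -0.0160, 0.0264)
τ = I·(Δω/dt) + ω₀×(Iω₀) = (0.1100, 0.0500, -0.0100)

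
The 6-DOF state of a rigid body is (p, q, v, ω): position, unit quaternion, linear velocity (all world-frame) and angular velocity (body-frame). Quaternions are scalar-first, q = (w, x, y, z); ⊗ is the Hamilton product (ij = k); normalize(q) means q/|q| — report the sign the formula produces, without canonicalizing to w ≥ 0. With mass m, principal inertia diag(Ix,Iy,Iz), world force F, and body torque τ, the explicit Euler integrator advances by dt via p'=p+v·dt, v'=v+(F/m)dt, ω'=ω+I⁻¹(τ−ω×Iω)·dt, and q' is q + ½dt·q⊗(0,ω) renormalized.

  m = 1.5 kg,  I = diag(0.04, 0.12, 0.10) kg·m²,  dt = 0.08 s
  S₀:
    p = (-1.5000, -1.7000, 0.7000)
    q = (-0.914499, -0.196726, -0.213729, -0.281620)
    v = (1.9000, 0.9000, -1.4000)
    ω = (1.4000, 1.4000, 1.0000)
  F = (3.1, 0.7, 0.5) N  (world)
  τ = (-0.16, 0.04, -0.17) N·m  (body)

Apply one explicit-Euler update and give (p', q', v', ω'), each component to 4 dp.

precession coupling ω×(Iω) = (-0.0280, -0.0840, 0.1568)
angular accel α = (-3.3000, 1.0333, -3.2680)
ω' = ω + α·dt = (1.1360, 1.4827, 0.7386)
q⊗(0,ω) = (0.8562570, -1.0997596, -1.4778406, -0.8906948)
updated quaternion q' = (-0.8768, -0.2398, -0.2718, -0.3160)
p + v·dt = (-1.3480, -1.6280, 0.5880)
v + (F/m)dt = (2.0653, 0.9373, -1.3733)

p' = (-1.3480, -1.6280, 0.5880)
q' = (-0.8768, -0.2398, -0.2718, -0.3160)
v' = (2.0653, 0.9373, -1.3733)
ω' = (1.1360, 1.4827, 0.7386)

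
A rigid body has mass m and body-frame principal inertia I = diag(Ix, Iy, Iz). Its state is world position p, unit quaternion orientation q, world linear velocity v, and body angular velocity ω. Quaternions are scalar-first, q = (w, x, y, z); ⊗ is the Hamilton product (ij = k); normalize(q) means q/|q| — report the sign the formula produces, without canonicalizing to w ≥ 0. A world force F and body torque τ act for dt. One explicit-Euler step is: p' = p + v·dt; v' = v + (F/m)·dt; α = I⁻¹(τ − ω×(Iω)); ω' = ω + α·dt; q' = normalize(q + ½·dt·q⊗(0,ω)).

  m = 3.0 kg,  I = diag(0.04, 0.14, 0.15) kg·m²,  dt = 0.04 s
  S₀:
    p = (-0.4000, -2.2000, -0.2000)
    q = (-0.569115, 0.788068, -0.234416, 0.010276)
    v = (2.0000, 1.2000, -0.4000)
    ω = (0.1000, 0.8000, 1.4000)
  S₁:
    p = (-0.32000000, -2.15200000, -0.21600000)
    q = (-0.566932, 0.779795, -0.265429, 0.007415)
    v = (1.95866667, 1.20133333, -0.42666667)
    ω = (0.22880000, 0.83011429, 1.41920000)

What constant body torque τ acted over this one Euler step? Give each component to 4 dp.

τ = (0.1400, 0.0900, 0.0800)

rate change Δω = (0.12880000, 0.03011429, 0.01920000)
ω₀×(Iω₀) = (0.0112, -0.0154, 0.0080)
I·α + gyro = (0.1400, 0.0900, 0.0800)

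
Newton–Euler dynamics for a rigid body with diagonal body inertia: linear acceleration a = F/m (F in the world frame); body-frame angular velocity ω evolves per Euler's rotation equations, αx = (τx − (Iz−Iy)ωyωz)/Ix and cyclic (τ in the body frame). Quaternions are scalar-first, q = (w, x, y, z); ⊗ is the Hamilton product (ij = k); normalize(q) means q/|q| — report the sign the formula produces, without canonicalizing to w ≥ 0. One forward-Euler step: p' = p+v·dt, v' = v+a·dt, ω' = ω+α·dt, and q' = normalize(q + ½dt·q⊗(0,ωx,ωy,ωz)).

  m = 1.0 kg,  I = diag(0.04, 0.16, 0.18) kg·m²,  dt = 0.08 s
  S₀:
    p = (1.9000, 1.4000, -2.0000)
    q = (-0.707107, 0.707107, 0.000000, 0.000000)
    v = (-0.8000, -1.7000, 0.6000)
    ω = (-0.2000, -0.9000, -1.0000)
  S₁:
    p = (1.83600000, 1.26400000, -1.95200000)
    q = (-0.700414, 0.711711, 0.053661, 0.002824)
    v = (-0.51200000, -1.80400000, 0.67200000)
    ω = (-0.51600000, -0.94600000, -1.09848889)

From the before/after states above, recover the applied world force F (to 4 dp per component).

Δv = v₁−v₀ = (0.28800000, -0.10400000, 0.07200000)
m·(v₁−v₀)/dt = (3.6000, -1.3000, 0.9000)

F = (3.6000, -1.3000, 0.9000)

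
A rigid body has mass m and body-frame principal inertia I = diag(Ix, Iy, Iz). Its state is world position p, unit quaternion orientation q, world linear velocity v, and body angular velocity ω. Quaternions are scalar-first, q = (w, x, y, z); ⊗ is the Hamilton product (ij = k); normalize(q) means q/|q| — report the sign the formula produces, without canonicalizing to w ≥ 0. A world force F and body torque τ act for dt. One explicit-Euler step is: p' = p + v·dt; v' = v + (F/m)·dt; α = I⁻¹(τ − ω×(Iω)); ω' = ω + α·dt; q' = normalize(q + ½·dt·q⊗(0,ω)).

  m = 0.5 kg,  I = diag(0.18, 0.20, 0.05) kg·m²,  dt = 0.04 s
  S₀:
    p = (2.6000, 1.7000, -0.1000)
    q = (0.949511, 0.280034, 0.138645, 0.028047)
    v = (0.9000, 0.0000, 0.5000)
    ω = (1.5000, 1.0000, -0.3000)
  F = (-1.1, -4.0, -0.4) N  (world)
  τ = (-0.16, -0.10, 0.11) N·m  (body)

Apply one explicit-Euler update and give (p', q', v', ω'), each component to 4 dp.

p' = (2.6360, 1.7000, -0.0800)
q' = (0.9379, 0.3069, 0.1601, 0.0238)
v' = (0.8120, -0.3200, 0.4680)
ω' = (1.4544, 0.9917, -0.2360)

linear accel F/m = (-2.2000, -8.0000, -0.8000)
p' = p + v·dt = (2.6360, 1.7000, -0.0800)
v' = v + a·dt = (0.8120, -0.3200, 0.4680)
α = I⁻¹(τ − ω×Iω) = (-1.1389, -0.2075, 1.6000)
new body rate ω' = (1.4544, 0.9917, -0.2360)
q⊗(0,ω) = (-0.5502819, 1.3546260, 1.0755917, -0.2127868)
updated quaternion q' = (0.9379, 0.3069, 0.1601, 0.0238)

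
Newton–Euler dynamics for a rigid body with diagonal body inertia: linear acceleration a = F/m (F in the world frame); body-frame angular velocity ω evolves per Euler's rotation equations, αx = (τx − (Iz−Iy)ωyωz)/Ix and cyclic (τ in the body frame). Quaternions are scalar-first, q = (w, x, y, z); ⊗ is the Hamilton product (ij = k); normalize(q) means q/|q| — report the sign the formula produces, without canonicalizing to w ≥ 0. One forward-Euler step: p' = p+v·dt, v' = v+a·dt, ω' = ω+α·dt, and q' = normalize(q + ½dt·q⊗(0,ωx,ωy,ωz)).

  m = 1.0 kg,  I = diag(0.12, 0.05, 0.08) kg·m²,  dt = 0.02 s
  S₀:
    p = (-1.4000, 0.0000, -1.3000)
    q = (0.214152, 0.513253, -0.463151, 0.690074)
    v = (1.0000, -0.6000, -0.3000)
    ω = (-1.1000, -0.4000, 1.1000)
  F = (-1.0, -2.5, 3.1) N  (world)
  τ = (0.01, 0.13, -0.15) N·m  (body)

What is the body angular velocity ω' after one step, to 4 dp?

ω×(Iω) gyroscopic = (-0.0132, -0.0484, -0.0308)
(τ − ω×Iω)/I = (0.1933, 3.5680, -1.4900)
ω' = ω + α·dt = (-1.0961, -0.3286, 1.0702)

ω' = (-1.0961, -0.3286, 1.0702)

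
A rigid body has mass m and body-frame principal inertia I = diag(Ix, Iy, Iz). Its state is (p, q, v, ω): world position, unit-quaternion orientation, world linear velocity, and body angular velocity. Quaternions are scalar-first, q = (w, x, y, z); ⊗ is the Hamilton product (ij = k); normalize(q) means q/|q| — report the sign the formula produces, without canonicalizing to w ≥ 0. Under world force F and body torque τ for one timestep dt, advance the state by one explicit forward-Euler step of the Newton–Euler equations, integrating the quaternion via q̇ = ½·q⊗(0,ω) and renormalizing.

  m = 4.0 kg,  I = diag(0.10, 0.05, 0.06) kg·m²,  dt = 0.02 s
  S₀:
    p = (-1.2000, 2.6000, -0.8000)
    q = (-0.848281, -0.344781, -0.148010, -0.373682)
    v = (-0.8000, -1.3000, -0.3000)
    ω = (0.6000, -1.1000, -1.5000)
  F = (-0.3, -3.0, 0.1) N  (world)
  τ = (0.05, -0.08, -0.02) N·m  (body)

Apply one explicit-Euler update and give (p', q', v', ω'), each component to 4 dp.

precession coupling ω×(Iω) = (0.0165, -0.0360, 0.0330)
α = I⁻¹(τ − ω×Iω) = (0.3350, -0.8800, -0.8833)
new body rate ω' = (0.6067, -1.1176, -1.5177)
Hamilton product q⊗(0,ω) = (-0.5164654, -0.6980038, 0.1917284, 1.7404866)
updated quaternion q' = (-0.8533, -0.3517, -0.1461, -0.3562)
a = F/m = (-0.0750, -0.7500, 0.0250)
p' = p + v·dt = (-1.2160, 2.5740, -0.8060)
new velocity v' = (-0.8015, -1.3150, -0.2995)

p' = (-1.2160, 2.5740, -0.8060)
q' = (-0.8533, -0.3517, -0.1461, -0.3562)
v' = (-0.8015, -1.3150, -0.2995)
ω' = (0.6067, -1.1176, -1.5177)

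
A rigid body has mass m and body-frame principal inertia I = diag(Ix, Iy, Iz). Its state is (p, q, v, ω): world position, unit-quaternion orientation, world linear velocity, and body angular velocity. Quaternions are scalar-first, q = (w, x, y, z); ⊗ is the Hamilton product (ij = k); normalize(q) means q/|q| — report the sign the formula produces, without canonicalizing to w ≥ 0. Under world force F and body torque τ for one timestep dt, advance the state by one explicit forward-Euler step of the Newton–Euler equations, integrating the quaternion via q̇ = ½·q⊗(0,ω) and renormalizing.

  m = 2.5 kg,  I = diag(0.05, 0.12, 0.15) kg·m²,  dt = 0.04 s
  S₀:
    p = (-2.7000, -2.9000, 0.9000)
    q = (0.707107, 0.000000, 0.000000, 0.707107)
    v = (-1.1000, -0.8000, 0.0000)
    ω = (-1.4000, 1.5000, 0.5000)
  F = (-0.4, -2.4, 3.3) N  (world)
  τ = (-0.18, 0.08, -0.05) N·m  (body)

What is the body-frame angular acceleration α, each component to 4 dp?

ω×(Iω) gyroscopic = (0.0225, 0.0700, -0.1470)
(τ − ω×Iω)/I = (-4.0500, 0.0833, 0.6467)

α = (-4.0500, 0.0833, 0.6467)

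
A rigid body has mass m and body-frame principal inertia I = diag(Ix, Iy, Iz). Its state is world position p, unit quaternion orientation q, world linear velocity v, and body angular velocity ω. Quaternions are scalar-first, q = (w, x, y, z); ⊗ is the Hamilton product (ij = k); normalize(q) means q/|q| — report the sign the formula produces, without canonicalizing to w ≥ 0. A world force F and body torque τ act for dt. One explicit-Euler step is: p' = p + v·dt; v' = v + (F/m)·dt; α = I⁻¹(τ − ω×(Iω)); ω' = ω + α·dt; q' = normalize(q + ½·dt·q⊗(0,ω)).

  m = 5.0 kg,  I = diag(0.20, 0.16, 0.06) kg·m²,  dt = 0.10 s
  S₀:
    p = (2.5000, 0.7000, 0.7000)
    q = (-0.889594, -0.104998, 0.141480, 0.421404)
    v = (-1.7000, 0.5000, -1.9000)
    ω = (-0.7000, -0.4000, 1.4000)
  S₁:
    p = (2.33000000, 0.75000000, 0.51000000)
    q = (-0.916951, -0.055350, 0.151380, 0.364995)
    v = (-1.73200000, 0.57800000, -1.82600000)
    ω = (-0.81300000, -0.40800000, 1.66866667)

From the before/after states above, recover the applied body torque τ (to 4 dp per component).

τ = (-0.1700, -0.1500, 0.1500)

Δω = ω₁−ω₀ = (-0.11300000, -0.00800000, 0.26866667)
precession coupling = (0.0560, -0.1372, -0.0112)
applied torque τ = (-0.1700, -0.1500, 0.1500)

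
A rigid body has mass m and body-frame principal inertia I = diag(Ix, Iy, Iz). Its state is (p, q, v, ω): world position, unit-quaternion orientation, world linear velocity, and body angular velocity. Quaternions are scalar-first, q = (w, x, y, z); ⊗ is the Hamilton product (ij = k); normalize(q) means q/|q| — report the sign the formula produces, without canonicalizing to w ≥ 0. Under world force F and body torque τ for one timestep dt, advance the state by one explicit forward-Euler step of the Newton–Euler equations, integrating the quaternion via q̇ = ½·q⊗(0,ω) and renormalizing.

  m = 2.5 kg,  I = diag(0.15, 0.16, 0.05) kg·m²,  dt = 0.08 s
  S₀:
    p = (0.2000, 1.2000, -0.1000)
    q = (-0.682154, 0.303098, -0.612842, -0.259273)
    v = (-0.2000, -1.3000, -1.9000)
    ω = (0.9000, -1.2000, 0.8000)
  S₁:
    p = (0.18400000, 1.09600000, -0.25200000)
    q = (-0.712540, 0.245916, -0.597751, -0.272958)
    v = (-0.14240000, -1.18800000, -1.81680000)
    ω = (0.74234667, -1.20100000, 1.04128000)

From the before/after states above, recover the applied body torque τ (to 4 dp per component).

τ = (-0.1900, 0.0700, 0.1400)

ω₁ − ω₀ = (-0.15765333, -0.00100000, 0.24128000)
I·α + gyro = (-0.1900, 0.0700, 0.1400)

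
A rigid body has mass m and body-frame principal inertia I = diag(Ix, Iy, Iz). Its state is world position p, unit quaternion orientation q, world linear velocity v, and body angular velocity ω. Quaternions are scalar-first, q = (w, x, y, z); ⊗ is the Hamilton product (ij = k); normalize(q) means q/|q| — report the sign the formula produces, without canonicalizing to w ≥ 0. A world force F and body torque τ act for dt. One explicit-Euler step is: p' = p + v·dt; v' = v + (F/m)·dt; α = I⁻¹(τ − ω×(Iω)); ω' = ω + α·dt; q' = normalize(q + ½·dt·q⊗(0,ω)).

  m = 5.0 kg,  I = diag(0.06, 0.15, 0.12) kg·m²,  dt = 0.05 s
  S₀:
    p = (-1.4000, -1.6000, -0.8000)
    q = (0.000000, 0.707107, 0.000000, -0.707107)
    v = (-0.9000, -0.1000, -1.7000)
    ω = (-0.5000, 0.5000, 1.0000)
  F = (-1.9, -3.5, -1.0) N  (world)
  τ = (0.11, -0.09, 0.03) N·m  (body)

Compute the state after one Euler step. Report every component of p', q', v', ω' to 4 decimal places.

gyro term ω×Iω = (-0.0150, 0.0300, -0.0225)
α = I⁻¹(τ − ω×Iω) = (2.0833, -0.8000, 0.4375)
ω + α·dt = (-0.3958, 0.4600, 1.0219)
q⊗(0,ω) = (1.0606605, 0.3535535, -0.3535535, 0.3535535)
updated quaternion q' = (0.0265, 0.7156, -0.0088, -0.6979)
p + v·dt = (-1.4450, -1.6050, -0.8850)
v + (F/m)dt = (-0.9190, -0.1350, -1.7100)

p' = (-1.4450, -1.6050, -0.8850)
q' = (0.0265, 0.7156, -0.0088, -0.6979)
v' = (-0.9190, -0.1350, -1.7100)
ω' = (-0.3958, 0.4600, 1.0219)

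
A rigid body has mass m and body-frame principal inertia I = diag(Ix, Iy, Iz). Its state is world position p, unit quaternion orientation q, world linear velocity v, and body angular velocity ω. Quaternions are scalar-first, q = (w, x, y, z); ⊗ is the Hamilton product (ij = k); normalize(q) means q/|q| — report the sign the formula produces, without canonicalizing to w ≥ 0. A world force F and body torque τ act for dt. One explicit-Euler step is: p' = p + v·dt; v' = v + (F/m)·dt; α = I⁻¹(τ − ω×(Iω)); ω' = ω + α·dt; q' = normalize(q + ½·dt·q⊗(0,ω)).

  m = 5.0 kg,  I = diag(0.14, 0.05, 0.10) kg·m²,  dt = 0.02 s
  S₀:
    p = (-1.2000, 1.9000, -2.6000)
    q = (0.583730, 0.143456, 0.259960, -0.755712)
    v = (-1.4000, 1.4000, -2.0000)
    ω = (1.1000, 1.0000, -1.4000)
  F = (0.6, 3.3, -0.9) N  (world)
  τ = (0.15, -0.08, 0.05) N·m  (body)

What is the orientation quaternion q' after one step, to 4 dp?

q' = (0.5689, 0.1538, 0.2594, -0.7651)

q⊗(0,ω) = (-1.4757584, 1.0338710, -0.0467148, -0.9597220)
q' = normalize(q + ½dt·q⊗(0,ω)) = (0.5689, 0.1538, 0.2594, -0.7651)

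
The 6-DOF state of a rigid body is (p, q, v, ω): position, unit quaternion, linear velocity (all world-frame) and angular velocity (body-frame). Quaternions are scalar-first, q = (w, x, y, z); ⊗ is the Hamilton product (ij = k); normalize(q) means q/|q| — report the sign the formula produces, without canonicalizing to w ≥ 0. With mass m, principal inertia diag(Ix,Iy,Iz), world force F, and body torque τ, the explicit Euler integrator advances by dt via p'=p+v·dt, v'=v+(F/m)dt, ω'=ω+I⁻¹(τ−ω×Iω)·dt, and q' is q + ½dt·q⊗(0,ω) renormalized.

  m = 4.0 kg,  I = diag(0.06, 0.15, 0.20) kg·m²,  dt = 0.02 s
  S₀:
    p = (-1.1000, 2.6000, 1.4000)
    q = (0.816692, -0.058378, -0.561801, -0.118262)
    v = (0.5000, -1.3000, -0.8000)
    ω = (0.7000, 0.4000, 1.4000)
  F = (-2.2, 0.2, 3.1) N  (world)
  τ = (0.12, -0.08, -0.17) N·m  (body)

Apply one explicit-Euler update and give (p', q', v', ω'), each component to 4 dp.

gyro term ω×Iω = (0.0280, -0.1372, 0.0252)
angular accel α = (1.5333, 0.3813, -0.9760)
ω + α·dt = (0.7307, 0.4076, 1.3805)
2q̇ = q⊗(0,ω) = (0.4311518, -0.1675322, 0.3256226, 1.5132783)
q' = normalize(q + ½dt·q⊗(0,ω)) = (0.8209, -0.0600, -0.5585, -0.1031)
a = F/m = (-0.5500, 0.0500, 0.7750)
p' = p + v·dt = (-1.0900, 2.5740, 1.3840)
new velocity v' = (0.4890, -1.2990, -0.7845)

p' = (-1.0900, 2.5740, 1.3840)
q' = (0.8209, -0.0600, -0.5585, -0.1031)
v' = (0.4890, -1.2990, -0.7845)
ω' = (0.7307, 0.4076, 1.3805)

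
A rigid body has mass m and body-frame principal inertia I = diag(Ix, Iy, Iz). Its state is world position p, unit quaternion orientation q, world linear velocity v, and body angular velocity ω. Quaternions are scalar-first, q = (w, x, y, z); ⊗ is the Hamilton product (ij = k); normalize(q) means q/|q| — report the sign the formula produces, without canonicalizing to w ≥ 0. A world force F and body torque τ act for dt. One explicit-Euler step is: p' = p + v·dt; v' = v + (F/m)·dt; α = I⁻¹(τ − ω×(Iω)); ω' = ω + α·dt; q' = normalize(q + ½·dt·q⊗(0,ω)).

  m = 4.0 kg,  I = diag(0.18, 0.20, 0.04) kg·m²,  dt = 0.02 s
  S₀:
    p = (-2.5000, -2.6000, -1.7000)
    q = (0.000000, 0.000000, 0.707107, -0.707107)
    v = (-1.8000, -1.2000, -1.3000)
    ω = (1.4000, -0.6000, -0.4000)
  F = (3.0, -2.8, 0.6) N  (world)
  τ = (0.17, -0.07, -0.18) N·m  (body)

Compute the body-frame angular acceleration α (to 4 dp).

α = (1.1578, 0.0420, -4.0800)

precession coupling ω×(Iω) = (-0.0384, -0.0784, -0.0168)
α = I⁻¹(τ − ω×Iω) = (1.1578, 0.0420, -4.0800)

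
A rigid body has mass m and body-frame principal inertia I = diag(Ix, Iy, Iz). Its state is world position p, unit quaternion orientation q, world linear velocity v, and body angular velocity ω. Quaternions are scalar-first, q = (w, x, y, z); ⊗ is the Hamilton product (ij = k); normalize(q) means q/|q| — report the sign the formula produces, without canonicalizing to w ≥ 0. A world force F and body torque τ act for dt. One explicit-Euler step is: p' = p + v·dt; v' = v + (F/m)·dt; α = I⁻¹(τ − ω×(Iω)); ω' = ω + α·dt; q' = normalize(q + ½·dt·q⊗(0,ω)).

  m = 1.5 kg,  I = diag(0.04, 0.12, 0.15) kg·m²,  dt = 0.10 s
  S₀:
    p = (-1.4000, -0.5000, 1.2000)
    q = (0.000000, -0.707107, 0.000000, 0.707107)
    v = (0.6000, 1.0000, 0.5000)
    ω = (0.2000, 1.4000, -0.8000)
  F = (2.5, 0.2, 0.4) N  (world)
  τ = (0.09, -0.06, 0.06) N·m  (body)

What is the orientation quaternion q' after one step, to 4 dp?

2q̇ = q⊗(0,ω) = (0.7071070, -0.9899498, -0.4242642, -0.9899498)
updated quaternion q' = (0.0352, -0.7541, -0.0211, 0.6554)

q' = (0.0352, -0.7541, -0.0211, 0.6554)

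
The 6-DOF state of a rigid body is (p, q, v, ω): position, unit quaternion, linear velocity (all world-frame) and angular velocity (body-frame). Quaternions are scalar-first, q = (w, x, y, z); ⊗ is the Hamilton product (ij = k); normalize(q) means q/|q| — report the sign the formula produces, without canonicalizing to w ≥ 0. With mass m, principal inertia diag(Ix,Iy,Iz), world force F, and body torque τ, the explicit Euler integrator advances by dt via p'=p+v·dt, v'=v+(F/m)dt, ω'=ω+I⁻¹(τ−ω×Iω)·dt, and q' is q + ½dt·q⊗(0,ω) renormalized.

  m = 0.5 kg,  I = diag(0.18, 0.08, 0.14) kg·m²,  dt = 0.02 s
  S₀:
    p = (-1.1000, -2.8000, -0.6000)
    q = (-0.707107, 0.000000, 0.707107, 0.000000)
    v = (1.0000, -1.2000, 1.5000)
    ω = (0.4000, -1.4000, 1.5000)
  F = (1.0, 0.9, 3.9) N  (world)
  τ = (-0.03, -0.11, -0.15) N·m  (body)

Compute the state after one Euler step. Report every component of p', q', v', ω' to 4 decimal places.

p' = (-1.0800, -2.8240, -0.5700)
q' = (-0.6971, 0.0078, 0.7168, -0.0134)
v' = (1.0400, -1.1640, 1.6560)
ω' = (0.4107, -1.4335, 1.4706)

precession coupling ω×(Iω) = (-0.1260, 0.0240, 0.0560)
angular accel α = (0.5333, -1.6750, -1.4714)
ω + α·dt = (0.4107, -1.4335, 1.4706)
Hamilton product q⊗(0,ω) = (0.9899498, 0.7778177, 0.9899498, -1.3435033)
q' = normalize(q + ½dt·q⊗(0,ω)) = (-0.6971, 0.0078, 0.7168, -0.0134)
a = (2.0000, 1.8000, 7.8000)
p + v·dt = (-1.0800, -2.8240, -0.5700)
new velocity v' = (1.0400, -1.1640, 1.6560)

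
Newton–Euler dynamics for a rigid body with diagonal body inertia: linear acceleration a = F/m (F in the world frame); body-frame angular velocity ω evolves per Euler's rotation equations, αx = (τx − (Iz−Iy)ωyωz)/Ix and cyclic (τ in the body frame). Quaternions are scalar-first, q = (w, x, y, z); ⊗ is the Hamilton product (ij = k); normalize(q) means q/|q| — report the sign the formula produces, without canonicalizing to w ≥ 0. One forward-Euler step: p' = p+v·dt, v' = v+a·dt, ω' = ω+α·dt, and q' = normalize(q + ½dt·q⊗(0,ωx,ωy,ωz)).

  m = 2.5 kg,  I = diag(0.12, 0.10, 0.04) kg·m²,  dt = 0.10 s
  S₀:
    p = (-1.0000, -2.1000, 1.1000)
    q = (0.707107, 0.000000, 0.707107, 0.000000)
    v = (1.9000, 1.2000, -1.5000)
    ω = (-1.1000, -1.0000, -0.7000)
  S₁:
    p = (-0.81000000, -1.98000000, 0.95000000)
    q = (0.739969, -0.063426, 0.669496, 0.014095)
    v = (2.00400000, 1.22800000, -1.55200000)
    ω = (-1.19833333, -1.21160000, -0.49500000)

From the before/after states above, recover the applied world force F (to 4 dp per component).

v₁ − v₀ = (0.10400000, 0.02800000, -0.05200000)
F = m·Δv/dt = (2.6000, 0.7000, -1.3000)

F = (2.6000, 0.7000, -1.3000)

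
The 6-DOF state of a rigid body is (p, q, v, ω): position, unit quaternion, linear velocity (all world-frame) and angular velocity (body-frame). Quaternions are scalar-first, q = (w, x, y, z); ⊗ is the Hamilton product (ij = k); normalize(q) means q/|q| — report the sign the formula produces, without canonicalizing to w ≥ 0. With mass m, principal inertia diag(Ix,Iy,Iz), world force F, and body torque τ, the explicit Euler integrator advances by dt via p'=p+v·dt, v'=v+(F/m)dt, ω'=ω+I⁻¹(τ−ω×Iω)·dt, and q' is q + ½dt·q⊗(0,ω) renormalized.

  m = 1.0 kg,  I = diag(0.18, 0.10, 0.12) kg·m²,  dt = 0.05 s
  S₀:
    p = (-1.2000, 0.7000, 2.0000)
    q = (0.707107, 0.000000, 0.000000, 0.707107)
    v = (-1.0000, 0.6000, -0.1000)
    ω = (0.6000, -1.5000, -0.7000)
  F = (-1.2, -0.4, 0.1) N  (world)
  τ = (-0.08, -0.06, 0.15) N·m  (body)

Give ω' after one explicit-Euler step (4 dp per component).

ω' = (0.5719, -1.5174, -0.6675)

α = I⁻¹(τ − ω×Iω) = (-0.5611, -0.3480, 0.6500)
ω + α·dt = (0.5719, -1.5174, -0.6675)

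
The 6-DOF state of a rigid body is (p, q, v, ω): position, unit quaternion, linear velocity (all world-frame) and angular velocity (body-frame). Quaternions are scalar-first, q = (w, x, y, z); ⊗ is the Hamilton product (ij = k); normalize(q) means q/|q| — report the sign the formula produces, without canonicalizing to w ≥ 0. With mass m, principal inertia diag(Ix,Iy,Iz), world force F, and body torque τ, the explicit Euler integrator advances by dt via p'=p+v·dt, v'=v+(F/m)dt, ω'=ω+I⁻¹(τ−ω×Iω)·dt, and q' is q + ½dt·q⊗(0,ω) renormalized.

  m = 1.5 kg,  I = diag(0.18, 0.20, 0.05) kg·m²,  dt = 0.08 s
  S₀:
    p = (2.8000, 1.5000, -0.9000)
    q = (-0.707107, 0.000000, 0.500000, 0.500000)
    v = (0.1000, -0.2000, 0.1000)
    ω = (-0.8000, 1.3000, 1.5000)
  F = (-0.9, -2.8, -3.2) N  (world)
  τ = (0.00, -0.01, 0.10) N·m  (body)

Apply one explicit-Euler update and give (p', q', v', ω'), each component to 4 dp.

p + v·dt = (2.8080, 1.4840, -0.8920)
new velocity v' = (0.0520, -0.3493, -0.0707)
precession coupling ω×(Iω) = (-0.2925, -0.1560, -0.0208)
α = I⁻¹(τ − ω×Iω) = (1.6250, 0.7300, 2.4160)
new body rate ω' = (-0.6700, 1.3584, 1.6933)
2q̇ = q⊗(0,ω) = (-1.4000000, 0.6656856, -1.3192391, -0.6606605)
updated quaternion q' = (-0.7603, 0.0265, 0.4456, 0.4718)

p' = (2.8080, 1.4840, -0.8920)
q' = (-0.7603, 0.0265, 0.4456, 0.4718)
v' = (0.0520, -0.3493, -0.0707)
ω' = (-0.6700, 1.3584, 1.6933)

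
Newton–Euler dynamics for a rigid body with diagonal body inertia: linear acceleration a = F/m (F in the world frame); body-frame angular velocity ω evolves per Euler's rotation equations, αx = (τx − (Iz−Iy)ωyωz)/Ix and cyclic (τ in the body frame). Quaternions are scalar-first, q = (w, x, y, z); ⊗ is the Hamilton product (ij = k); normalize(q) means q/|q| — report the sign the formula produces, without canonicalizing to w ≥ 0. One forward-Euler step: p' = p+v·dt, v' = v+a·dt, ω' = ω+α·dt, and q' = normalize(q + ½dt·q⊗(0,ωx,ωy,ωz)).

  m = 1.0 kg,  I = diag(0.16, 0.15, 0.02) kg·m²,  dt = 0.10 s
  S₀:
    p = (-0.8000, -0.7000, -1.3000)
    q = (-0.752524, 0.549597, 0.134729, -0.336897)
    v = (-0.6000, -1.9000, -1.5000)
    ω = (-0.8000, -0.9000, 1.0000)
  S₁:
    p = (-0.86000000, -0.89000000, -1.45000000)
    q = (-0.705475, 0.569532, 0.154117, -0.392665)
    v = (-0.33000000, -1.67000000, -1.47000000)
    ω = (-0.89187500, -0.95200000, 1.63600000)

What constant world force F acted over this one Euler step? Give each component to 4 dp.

Δv = v₁−v₀ = (0.27000000, 0.23000000, 0.03000000)
m·(v₁−v₀)/dt = (2.7000, 2.3000, 0.3000)

F = (2.7000, 2.3000, 0.3000)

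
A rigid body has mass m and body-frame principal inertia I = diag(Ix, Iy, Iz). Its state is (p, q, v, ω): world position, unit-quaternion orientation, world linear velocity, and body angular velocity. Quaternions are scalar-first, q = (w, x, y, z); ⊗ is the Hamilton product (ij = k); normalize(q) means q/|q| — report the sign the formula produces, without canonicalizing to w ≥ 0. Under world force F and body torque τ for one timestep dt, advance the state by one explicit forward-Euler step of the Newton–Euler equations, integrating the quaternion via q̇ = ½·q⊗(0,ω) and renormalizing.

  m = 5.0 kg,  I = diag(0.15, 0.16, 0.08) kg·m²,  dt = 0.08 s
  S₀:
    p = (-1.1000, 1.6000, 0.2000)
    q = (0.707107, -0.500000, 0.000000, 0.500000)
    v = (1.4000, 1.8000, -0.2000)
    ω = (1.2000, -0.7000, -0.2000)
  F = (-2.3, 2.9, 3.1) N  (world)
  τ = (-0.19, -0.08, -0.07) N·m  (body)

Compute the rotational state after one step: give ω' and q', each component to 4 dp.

precession coupling ω×(Iω) = (-0.0112, -0.0168, -0.0084)
α = I⁻¹(τ − ω×Iω) = (-1.1920, -0.3950, -0.7700)
ω' = ω + α·dt = (1.1046, -0.7316, -0.2616)
q⊗(0,ω) = (0.7000000, 1.1985284, 0.0050251, 0.2085786)
updated quaternion q' = (0.7340, -0.4513, 0.0002, 0.5075)

ω' = (1.1046, -0.7316, -0.2616)
q' = (0.7340, -0.4513, 0.0002, 0.5075)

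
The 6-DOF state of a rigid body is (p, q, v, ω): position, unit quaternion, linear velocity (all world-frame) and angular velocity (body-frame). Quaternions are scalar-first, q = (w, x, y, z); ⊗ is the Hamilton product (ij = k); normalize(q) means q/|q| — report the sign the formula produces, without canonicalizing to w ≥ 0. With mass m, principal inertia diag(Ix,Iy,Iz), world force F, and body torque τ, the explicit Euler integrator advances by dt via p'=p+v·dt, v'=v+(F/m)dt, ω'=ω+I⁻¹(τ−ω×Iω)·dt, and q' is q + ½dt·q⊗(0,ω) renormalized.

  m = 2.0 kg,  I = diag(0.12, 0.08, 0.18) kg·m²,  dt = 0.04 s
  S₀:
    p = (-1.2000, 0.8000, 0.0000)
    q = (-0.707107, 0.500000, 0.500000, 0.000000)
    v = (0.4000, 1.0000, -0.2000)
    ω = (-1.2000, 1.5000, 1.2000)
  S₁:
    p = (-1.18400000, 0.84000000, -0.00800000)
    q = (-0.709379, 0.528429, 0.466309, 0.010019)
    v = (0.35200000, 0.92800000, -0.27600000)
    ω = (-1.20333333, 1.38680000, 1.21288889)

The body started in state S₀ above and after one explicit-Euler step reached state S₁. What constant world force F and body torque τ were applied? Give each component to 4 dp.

F = (-2.4000, -3.6000, -3.8000)
τ = (0.1700, -0.1400, 0.1300)

rate change Δω = (-0.00333333, -0.11320000, 0.01288889)
τ = I·(Δω/dt) + ω₀×(Iω₀) = (0.1700, -0.1400, 0.1300)
v₁ − v₀ = (-0.04800000, -0.07200000, -0.07600000)
applied force F = (-2.4000, -3.6000, -3.8000)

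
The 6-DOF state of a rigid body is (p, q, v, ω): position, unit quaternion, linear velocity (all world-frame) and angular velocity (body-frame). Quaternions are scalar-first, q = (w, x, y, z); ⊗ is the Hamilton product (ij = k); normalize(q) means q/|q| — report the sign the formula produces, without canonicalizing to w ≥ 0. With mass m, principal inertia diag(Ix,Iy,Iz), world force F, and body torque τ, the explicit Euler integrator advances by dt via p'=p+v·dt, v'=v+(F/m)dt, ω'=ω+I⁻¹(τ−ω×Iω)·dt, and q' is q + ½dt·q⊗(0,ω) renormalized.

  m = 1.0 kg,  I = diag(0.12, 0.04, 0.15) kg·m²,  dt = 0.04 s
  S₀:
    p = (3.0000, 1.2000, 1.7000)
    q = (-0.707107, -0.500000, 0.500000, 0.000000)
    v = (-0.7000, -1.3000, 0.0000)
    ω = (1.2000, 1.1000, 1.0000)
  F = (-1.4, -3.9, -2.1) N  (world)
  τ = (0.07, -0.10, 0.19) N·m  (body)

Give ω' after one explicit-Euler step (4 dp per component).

angular accel α = (-0.4250, -1.6000, 1.9707)
ω' = ω + α·dt = (1.1830, 1.0360, 1.0788)

ω' = (1.1830, 1.0360, 1.0788)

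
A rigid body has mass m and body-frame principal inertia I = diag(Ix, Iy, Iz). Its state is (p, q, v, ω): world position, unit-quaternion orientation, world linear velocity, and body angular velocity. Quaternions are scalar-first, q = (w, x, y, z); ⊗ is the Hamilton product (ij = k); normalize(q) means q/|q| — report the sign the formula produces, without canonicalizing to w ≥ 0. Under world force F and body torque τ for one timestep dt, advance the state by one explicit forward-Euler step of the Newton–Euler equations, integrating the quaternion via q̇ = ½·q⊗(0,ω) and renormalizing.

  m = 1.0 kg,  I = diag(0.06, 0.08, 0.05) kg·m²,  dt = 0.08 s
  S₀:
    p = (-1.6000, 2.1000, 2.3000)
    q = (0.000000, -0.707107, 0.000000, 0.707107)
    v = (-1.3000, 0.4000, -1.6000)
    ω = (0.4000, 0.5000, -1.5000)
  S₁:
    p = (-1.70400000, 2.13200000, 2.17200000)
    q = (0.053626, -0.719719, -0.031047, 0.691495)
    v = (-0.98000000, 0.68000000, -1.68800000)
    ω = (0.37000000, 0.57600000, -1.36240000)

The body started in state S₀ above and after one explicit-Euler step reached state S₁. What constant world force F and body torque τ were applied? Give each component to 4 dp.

F = (4.0000, 3.5000, -1.1000)
τ = (0.0000, 0.0700, 0.0900)

rate change Δω = (-0.03000000, 0.07600000, 0.13760000)
τ = I·(Δω/dt) + ω₀×(Iω₀) = (0.0000, 0.0700, 0.0900)
velocity change Δv = (0.32000000, 0.28000000, -0.08800000)
applied force F = (4.0000, 3.5000, -1.1000)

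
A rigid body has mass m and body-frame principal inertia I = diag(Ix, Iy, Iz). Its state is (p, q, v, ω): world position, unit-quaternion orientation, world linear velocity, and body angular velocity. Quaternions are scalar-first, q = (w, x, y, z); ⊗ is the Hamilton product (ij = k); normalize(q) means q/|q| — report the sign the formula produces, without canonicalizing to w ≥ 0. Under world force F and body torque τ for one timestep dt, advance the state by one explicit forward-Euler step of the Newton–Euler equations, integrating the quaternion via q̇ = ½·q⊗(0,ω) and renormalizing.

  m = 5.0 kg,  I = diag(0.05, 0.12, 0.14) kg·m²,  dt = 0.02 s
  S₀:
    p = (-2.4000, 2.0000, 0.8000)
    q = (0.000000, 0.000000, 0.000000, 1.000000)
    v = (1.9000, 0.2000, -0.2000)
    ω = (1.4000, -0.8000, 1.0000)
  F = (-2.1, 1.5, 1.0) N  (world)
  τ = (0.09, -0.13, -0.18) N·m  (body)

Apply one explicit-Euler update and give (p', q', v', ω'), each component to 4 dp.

p' = (-2.3620, 2.0040, 0.7960)
q' = (-0.0100, 0.0080, 0.0140, 0.9998)
v' = (1.8916, 0.2060, -0.1960)
ω' = (1.4424, -0.8007, 0.9855)

(τ − ω×Iω)/I = (2.1200, -0.0333, -0.7257)
ω' = ω + α·dt = (1.4424, -0.8007, 0.9855)
Hamilton product q⊗(0,ω) = (-1.0000000, 0.8000000, 1.4000000, 0.0000000)
q + ½dt·q⊗(0,ω), renormalized = (-0.0100, 0.0080, 0.0140, 0.9998)
p' = p + v·dt = (-2.3620, 2.0040, 0.7960)
new velocity v' = (1.8916, 0.2060, -0.1960)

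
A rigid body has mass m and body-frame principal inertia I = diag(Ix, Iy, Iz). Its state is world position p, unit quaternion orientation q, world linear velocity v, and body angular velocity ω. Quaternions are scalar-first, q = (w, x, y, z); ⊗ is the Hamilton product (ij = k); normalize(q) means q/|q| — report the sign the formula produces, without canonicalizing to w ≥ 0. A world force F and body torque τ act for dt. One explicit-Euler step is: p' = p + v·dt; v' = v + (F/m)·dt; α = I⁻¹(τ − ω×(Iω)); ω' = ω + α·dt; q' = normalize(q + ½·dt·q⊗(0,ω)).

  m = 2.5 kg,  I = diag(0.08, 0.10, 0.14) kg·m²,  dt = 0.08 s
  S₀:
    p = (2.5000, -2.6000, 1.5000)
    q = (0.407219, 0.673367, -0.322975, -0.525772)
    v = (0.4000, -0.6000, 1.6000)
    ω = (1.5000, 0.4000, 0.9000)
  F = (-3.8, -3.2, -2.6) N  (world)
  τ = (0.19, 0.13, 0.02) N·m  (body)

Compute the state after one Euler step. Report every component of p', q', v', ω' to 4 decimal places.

p' = (2.5320, -2.6480, 1.6280)
q' = (0.3899, 0.6928, -0.3713, -0.4797)
v' = (0.2784, -0.7024, 1.5168)
ω' = (1.6756, 0.5688, 0.9046)

precession coupling ω×(Iω) = (0.0144, -0.0810, 0.0120)
(τ − ω×Iω)/I = (2.1950, 2.1100, 0.0571)
ω + α·dt = (1.6756, 0.5688, 0.9046)
Hamilton product q⊗(0,ω) = (-0.4076657, 0.5304598, -1.2318007, 1.1203064)
q + ½dt·q⊗(0,ω), renormalized = (0.3899, 0.6928, -0.3713, -0.4797)
p + v·dt = (2.5320, -2.6480, 1.6280)
new velocity v' = (0.2784, -0.7024, 1.5168)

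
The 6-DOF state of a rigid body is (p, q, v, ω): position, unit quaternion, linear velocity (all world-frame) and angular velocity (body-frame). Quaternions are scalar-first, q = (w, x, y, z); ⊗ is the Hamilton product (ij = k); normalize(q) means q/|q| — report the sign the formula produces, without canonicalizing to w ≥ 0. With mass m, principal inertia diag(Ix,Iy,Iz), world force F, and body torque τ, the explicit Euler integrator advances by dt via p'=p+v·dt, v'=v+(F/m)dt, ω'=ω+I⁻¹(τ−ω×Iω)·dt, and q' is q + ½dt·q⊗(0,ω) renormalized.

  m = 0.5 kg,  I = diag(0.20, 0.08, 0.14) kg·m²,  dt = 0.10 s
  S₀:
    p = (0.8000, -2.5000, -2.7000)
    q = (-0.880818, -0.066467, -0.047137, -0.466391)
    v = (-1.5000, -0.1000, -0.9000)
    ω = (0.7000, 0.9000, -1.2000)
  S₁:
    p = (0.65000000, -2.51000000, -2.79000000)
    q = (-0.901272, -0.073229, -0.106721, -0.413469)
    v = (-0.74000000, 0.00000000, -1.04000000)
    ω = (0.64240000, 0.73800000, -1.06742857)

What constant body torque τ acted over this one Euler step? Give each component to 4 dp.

Δω = ω₁−ω₀ = (-0.05760000, -0.16200000, 0.13257143)
I·α + gyro = (-0.1800, -0.1800, 0.1100)

τ = (-0.1800, -0.1800, 0.1100)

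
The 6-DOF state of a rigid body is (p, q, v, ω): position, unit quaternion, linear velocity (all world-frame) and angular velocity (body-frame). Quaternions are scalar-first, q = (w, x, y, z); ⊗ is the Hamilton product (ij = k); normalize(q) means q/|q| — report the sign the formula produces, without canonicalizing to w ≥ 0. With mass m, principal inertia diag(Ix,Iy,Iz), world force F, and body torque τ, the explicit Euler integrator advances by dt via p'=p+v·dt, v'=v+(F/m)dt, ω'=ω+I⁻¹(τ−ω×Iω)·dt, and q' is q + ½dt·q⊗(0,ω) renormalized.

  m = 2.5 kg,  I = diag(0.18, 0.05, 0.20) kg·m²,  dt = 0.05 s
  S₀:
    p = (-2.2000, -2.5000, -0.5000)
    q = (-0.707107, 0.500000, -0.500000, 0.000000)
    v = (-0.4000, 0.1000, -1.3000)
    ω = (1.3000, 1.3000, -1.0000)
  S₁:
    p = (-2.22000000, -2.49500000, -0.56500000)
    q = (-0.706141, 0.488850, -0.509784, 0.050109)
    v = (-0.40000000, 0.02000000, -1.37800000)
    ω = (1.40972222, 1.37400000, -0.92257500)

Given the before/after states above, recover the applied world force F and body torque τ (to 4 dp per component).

velocity change Δv = (0.00000000, -0.08000000, -0.07800000)
F = m·Δv/dt = (0.0000, -4.0000, -3.9000)
rate change Δω = (0.10972222, 0.07400000, 0.07742500)
precession coupling = (-0.1950, 0.0260, -0.2197)
I·α + gyro = (0.2000, 0.1000, 0.0900)

F = (0.0000, -4.0000, -3.9000)
τ = (0.2000, 0.1000, 0.0900)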